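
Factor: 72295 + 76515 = 2^1*5^1*23^1*647^1 = 148810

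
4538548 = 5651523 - 1112975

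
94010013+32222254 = 126232267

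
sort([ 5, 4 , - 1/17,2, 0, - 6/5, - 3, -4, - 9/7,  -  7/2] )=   [ - 4,  -  7/2, - 3, - 9/7, -6/5,-1/17,0,  2, 4, 5]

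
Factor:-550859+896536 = 43^1*8039^1 = 345677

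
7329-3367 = 3962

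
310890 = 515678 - 204788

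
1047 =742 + 305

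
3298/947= 3298/947 = 3.48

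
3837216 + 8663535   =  12500751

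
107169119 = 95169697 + 11999422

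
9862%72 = 70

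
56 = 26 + 30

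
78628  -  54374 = 24254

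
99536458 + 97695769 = 197232227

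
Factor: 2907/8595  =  5^( - 1 ) * 17^1*19^1*191^( - 1) = 323/955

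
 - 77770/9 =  - 77770/9=- 8641.11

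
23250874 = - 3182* ( - 7307 ) 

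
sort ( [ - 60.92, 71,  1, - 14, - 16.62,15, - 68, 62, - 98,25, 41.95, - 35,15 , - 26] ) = [-98 ,-68,-60.92, - 35, - 26 , - 16.62,-14 , 1,15, 15,  25, 41.95,62, 71]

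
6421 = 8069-1648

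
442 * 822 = 363324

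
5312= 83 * 64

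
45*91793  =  4130685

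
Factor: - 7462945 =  - 5^1*7^2*83^1* 367^1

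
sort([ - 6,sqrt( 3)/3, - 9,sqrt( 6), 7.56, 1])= [ - 9, - 6,sqrt(3)/3 , 1,sqrt( 6),7.56] 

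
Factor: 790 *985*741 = 2^1*3^1*5^2*13^1*19^1* 79^1*197^1 = 576609150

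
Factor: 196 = 2^2*7^2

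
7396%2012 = 1360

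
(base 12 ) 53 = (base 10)63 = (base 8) 77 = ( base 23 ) 2h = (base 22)2J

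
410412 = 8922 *46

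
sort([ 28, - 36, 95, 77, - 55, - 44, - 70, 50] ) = [ - 70, - 55,-44,-36, 28 , 50,77,95 ] 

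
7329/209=7329/209 =35.07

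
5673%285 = 258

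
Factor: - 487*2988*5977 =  - 2^2*3^2*43^1*83^1*139^1*487^1 = - 8697467412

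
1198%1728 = 1198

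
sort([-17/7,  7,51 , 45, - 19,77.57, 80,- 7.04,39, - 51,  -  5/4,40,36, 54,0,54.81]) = [ - 51 , - 19, - 7.04, - 17/7, -5/4,0, 7,36, 39,40, 45 , 51,  54,54.81,77.57, 80]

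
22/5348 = 11/2674 = 0.00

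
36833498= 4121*8938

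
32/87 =32/87  =  0.37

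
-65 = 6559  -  6624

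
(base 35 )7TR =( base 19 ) 17C3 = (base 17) 1G4C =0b10010110010001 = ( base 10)9617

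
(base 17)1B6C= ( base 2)10000000001110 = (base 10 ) 8206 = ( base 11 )6190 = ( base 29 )9ls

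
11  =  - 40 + 51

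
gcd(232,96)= 8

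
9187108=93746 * 98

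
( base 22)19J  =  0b1010111101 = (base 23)17B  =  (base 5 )10301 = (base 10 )701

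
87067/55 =1583 + 2/55 = 1583.04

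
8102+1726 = 9828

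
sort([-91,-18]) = [-91, - 18 ] 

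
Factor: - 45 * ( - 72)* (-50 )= -162000 = -  2^4*3^4*5^3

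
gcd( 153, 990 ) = 9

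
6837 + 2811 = 9648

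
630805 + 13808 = 644613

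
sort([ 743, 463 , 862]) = [463, 743,862 ]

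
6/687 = 2/229 =0.01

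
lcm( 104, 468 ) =936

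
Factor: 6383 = 13^1*491^1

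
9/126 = 1/14 = 0.07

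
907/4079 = 907/4079 = 0.22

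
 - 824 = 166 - 990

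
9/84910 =9/84910=0.00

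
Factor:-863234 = - 2^1*431617^1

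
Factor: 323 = 17^1*19^1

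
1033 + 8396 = 9429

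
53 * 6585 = 349005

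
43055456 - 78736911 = -35681455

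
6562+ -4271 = 2291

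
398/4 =99 + 1/2  =  99.50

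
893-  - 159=1052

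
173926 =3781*46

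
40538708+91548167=132086875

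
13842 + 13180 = 27022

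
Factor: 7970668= 2^2*863^1*2309^1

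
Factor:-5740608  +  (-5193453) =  - 10934061 = - 3^1*151^1*24137^1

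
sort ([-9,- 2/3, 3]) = [ - 9 , - 2/3,3]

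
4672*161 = 752192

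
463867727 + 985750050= 1449617777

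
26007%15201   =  10806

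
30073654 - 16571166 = 13502488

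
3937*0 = 0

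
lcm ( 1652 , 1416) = 9912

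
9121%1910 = 1481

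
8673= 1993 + 6680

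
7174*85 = 609790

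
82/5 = 16 + 2/5 = 16.40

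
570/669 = 190/223  =  0.85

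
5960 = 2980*2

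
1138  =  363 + 775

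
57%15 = 12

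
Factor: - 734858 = - 2^1*79^1*4651^1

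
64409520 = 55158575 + 9250945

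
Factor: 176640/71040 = 2^2*23^1*37^( - 1) = 92/37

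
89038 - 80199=8839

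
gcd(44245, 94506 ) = 1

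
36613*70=2562910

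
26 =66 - 40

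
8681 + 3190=11871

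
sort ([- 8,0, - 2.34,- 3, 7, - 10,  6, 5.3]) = [ - 10, - 8, - 3 ,-2.34, 0,  5.3 , 6, 7 ]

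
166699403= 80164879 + 86534524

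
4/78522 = 2/39261 = 0.00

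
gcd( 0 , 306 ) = 306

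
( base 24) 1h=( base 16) 29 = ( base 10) 41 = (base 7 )56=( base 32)19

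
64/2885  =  64/2885 = 0.02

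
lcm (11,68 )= 748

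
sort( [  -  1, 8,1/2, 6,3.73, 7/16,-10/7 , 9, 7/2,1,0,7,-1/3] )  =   [ - 10/7,-1, - 1/3 , 0, 7/16,1/2, 1, 7/2,3.73, 6,7,8, 9 ]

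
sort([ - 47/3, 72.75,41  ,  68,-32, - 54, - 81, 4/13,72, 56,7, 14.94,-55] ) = [-81, - 55,-54, - 32,-47/3,4/13, 7, 14.94 , 41,56, 68,  72, 72.75 ] 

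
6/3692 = 3/1846= 0.00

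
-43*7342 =  -  315706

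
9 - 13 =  - 4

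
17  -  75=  - 58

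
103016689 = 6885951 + 96130738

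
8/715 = 8/715 = 0.01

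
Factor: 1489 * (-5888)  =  -8767232 = -2^8*23^1*1489^1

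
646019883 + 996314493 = 1642334376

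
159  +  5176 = 5335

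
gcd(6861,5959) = 1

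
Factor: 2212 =2^2 * 7^1*79^1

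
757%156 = 133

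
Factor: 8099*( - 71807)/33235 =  - 581564893/33235=-5^( - 1 ) * 7^1*13^1*17^( - 2 )*23^(- 1)*89^1*71807^1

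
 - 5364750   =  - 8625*622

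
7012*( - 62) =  - 434744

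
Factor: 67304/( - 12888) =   -  47/9 = - 3^(-2 )*47^1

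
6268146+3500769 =9768915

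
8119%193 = 13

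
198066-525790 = -327724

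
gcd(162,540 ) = 54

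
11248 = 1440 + 9808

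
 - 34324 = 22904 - 57228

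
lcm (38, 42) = 798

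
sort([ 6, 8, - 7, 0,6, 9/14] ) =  [ - 7,0, 9/14, 6,6, 8]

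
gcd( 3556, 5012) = 28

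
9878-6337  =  3541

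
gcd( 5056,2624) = 64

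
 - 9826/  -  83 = 118 + 32/83=118.39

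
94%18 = 4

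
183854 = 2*91927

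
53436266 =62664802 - 9228536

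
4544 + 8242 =12786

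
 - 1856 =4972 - 6828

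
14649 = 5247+9402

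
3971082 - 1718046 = 2253036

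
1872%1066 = 806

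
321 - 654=-333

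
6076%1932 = 280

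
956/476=2+1/119 = 2.01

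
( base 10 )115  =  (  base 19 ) 61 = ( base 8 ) 163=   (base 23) 50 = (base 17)6d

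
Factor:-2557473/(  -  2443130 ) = 2^ ( - 1) *3^1*5^(  -  1 ) * 59^1*14449^1 * 244313^ ( - 1) 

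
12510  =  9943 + 2567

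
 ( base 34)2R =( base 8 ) 137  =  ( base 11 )87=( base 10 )95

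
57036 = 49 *1164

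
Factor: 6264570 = 2^1*3^1*5^1*13^1*16063^1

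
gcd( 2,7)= 1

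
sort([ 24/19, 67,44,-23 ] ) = [ - 23, 24/19,44,  67] 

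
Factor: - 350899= - 350899^1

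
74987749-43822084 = 31165665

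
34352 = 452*76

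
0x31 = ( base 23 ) 23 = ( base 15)34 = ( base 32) 1h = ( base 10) 49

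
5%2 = 1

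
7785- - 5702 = 13487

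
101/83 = 1 + 18/83=1.22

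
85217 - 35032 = 50185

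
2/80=1/40= 0.03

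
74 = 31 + 43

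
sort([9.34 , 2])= [ 2,9.34] 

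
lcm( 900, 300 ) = 900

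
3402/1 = 3402=   3402.00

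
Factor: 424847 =17^1 * 67^1*373^1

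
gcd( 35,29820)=35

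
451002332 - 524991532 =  - 73989200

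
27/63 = 3/7= 0.43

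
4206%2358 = 1848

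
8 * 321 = 2568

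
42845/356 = 42845/356 = 120.35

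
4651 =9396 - 4745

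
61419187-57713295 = 3705892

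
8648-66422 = -57774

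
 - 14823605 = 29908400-44732005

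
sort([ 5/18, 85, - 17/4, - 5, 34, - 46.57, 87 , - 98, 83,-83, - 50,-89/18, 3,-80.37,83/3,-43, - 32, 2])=[-98,-83,-80.37,-50,-46.57, - 43, - 32, - 5,  -  89/18, - 17/4 , 5/18, 2, 3, 83/3,34,83, 85, 87]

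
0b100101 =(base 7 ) 52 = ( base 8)45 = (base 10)37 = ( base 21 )1g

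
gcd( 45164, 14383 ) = 1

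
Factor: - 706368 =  - 2^6 * 3^1*13^1*283^1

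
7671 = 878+6793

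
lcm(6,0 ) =0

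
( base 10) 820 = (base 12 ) 584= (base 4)30310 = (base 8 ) 1464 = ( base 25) 17k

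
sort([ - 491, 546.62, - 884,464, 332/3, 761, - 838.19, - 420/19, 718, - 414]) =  [ - 884 , -838.19, - 491 , - 414, - 420/19,  332/3, 464, 546.62,718,  761]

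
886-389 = 497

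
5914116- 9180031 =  - 3265915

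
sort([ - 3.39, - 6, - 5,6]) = [ - 6,  -  5 , - 3.39,6]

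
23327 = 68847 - 45520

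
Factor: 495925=5^2*83^1*239^1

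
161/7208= 161/7208= 0.02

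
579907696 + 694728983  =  1274636679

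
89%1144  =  89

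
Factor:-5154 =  - 2^1*3^1*859^1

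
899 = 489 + 410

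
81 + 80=161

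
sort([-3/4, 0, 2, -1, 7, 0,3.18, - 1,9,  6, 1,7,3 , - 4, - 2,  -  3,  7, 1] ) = [-4,-3,-2 ,  -  1,-1, -3/4,0,0 , 1,1, 2,  3, 3.18, 6, 7, 7, 7, 9]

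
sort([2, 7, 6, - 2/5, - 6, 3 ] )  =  [ - 6, - 2/5, 2,3, 6, 7 ] 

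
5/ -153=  - 1 + 148/153 = - 0.03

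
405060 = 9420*43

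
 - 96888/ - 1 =96888 + 0/1=96888.00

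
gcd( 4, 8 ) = 4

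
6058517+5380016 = 11438533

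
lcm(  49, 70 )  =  490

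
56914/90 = 28457/45 = 632.38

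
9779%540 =59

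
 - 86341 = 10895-97236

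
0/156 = 0= 0.00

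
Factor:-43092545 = -5^1*227^1*37967^1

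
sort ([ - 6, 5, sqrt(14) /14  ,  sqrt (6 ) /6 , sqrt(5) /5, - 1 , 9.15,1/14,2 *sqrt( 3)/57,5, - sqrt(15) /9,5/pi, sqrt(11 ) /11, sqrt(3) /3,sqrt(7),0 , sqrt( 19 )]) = [ - 6,  -  1, - sqrt(15)/9,  0,2* sqrt( 3 )/57, 1/14,  sqrt( 14)/14, sqrt(11 ) /11, sqrt(6)/6, sqrt(5 )/5,sqrt( 3 ) /3,5/pi , sqrt(7), sqrt(19),5,5,9.15 ] 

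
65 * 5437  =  353405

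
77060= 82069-5009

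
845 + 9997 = 10842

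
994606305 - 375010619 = 619595686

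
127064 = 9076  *14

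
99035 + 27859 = 126894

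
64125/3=21375 = 21375.00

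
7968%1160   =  1008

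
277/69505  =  277/69505 = 0.00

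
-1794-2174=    - 3968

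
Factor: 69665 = 5^1 * 13933^1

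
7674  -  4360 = 3314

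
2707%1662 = 1045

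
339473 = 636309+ - 296836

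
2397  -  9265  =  -6868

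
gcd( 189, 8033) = 1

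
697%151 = 93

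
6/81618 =1/13603 = 0.00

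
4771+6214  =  10985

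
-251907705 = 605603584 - 857511289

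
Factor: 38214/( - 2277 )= -386/23 = - 2^1*23^(-1)*193^1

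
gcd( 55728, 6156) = 324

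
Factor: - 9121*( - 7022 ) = 2^1 * 7^1*1303^1*3511^1 = 64047662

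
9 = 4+5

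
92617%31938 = 28741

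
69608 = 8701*8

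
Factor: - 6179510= - 2^1*5^1 * 617951^1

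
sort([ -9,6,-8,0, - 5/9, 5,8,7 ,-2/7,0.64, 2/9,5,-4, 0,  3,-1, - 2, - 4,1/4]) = [- 9,-8, - 4, - 4 , - 2, - 1,-5/9,- 2/7, 0,0,2/9,1/4,0.64,3,5, 5,6, 7,8 ] 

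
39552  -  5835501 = -5795949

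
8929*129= 1151841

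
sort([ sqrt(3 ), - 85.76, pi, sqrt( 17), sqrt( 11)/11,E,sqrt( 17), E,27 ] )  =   [-85.76, sqrt (11 )/11,sqrt(3 ), E, E, pi, sqrt (17 ), sqrt(17 ),  27 ]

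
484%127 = 103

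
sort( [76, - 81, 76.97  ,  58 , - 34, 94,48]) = [  -  81,-34, 48,58, 76, 76.97 , 94]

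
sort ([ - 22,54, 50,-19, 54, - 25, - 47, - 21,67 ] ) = [-47,-25, - 22, - 21,- 19, 50, 54,54,67]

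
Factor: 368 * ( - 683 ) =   -  251344= - 2^4 * 23^1 * 683^1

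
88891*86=7644626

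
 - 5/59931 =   -  1 + 59926/59931 = - 0.00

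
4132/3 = 1377 + 1/3 = 1377.33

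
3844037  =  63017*61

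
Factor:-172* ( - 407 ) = 2^2 * 11^1 * 37^1*43^1=70004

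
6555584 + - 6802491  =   - 246907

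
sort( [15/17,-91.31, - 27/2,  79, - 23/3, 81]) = [ - 91.31,-27/2,-23/3, 15/17, 79, 81]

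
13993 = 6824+7169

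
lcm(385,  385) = 385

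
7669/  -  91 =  - 7669/91= - 84.27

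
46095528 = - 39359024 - -85454552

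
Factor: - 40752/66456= - 2^1 * 13^(-1)*71^( - 1)*283^1 = -566/923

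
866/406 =2  +  27/203 = 2.13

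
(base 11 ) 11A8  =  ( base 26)28A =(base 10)1570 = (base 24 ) 2HA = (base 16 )622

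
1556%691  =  174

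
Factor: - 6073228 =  - 2^2*7^1*216901^1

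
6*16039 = 96234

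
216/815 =216/815 = 0.27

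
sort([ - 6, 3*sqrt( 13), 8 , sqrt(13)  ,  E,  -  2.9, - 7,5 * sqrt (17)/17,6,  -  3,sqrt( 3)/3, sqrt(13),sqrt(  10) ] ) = [ - 7, - 6 , - 3,- 2.9, sqrt( 3)/3,5 * sqrt(17)/17, E,sqrt (10 ), sqrt (13),  sqrt( 13),6,8,3*sqrt( 13 )] 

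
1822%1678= 144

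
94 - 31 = 63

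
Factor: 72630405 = 3^3*5^1*53^1*10151^1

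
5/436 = 5/436 = 0.01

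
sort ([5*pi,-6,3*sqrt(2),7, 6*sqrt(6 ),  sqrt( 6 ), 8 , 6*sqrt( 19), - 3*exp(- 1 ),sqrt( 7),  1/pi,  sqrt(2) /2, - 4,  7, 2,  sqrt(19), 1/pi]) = [ - 6, - 4, - 3*exp(-1),1/pi, 1/pi,sqrt( 2 ) /2, 2 , sqrt(6),sqrt(7 ),3*sqrt(2), sqrt(19),  7, 7, 8,6  *sqrt(6),5*pi , 6*sqrt(19 )]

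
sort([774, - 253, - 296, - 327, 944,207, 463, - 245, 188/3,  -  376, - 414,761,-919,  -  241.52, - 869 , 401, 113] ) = [ - 919,-869, - 414 ,-376,- 327, - 296, - 253 ,  -  245 ,-241.52, 188/3, 113 , 207, 401,463,  761,774,944]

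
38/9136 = 19/4568 = 0.00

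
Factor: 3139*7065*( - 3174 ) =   -  70389909090 = -2^1* 3^3 * 5^1*23^2*43^1*73^1 * 157^1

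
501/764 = 501/764  =  0.66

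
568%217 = 134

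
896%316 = 264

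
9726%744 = 54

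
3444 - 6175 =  - 2731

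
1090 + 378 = 1468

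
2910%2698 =212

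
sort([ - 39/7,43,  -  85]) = [ - 85, - 39/7,43]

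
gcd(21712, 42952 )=472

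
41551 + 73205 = 114756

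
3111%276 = 75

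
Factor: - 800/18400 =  - 1/23 = - 23^(-1)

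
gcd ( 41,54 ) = 1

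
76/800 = 19/200 = 0.10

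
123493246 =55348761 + 68144485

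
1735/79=21 + 76/79 = 21.96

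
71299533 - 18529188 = 52770345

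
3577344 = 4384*816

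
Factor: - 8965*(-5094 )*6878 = 2^2*3^2 *5^1 * 11^1*19^1*163^1*181^1*283^1  =  314102509380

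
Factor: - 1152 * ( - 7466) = 8600832 = 2^8*3^2*3733^1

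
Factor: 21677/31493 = 53/77 = 7^(-1)*11^ (-1 ) * 53^1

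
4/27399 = 4/27399 = 0.00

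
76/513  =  4/27 = 0.15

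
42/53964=7/8994 = 0.00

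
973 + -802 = 171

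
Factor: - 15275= - 5^2*13^1*47^1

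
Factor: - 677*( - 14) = 2^1*7^1*677^1 = 9478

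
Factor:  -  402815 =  - 5^1*7^1*17^1*677^1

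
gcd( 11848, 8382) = 2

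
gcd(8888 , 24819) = 1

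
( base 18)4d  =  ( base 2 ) 1010101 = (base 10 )85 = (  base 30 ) 2P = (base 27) 34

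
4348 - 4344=4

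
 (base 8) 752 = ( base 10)490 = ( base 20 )14A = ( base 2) 111101010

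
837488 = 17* 49264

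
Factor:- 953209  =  -41^1*67^1 * 347^1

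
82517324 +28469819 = 110987143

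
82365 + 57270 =139635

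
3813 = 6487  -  2674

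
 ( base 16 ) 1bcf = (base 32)6uf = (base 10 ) 7119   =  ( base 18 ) 13h9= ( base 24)c8f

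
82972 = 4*20743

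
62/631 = 62/631= 0.10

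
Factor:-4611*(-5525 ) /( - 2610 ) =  - 58565/6 = - 2^(- 1)*3^(- 1)*5^1 * 13^1*17^1*53^1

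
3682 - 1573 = 2109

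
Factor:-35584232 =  -2^3*37^1*239^1*503^1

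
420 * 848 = 356160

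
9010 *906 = 8163060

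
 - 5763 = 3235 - 8998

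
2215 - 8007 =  - 5792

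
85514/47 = 1819  +  21/47= 1819.45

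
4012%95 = 22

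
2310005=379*6095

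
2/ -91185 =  - 2/91185 = - 0.00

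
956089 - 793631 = 162458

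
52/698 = 26/349= 0.07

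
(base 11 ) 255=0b100101110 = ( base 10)302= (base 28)AM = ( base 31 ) 9N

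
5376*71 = 381696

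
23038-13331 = 9707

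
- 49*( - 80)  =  3920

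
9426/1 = 9426 = 9426.00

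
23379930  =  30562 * 765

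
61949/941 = 65 + 784/941 =65.83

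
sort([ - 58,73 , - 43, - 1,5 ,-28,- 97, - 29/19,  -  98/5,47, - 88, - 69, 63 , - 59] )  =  [ - 97,  -  88,  -  69 , - 59,-58, - 43, - 28, - 98/5, - 29/19, - 1,5 , 47 , 63, 73]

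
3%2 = 1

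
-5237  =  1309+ - 6546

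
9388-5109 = 4279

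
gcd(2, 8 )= 2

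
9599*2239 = 21492161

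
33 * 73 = 2409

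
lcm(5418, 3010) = 27090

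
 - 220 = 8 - 228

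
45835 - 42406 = 3429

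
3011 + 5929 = 8940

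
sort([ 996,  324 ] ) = [324, 996 ]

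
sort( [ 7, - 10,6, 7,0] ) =[ - 10,0, 6,7,7]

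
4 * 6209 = 24836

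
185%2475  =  185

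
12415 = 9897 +2518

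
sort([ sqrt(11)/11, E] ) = [ sqrt( 11)/11, E]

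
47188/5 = 47188/5 =9437.60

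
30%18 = 12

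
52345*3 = 157035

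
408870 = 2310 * 177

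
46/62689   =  46/62689 = 0.00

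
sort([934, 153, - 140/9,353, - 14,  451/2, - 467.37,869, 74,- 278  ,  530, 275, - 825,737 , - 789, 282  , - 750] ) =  [  -  825,-789, - 750, - 467.37, - 278 ,-140/9, - 14 , 74,153 , 451/2,275,282,353,  530,737,  869,934]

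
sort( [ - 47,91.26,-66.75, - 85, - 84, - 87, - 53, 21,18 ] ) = [ - 87, - 85, - 84, - 66.75,-53 , - 47,18, 21, 91.26 ] 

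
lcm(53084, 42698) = 1964108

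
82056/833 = 82056/833  =  98.51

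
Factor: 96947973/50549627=3^2*10771997^1 *50549627^( - 1 ) 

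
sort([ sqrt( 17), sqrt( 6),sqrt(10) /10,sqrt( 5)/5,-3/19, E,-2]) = [ - 2, - 3/19,  sqrt( 10)/10,sqrt( 5)/5,sqrt( 6 ),  E , sqrt( 17)]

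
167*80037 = 13366179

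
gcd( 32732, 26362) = 98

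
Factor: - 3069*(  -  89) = 273141 =3^2*11^1*31^1*89^1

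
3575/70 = 51 + 1/14  =  51.07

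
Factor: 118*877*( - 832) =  - 86100352 = - 2^7*13^1 * 59^1 *877^1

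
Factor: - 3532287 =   -  3^1*11^1*29^1*3691^1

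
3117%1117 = 883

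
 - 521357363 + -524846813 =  - 1046204176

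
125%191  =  125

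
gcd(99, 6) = 3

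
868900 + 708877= 1577777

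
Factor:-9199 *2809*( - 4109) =7^1*53^2*587^1*9199^1  =  106176523019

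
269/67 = 269/67 = 4.01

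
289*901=260389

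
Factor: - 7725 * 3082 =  - 23808450 = - 2^1 *3^1* 5^2*23^1* 67^1* 103^1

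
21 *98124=2060604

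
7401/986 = 7 + 499/986=7.51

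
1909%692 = 525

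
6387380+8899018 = 15286398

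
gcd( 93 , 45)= 3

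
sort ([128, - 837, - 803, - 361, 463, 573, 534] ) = [-837,  -  803, -361,128, 463, 534, 573 ] 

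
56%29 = 27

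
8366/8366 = 1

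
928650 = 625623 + 303027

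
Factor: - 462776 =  - 2^3*57847^1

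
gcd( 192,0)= 192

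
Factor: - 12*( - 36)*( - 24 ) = -10368 = - 2^7*3^4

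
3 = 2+1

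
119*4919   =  585361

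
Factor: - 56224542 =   -  2^1*3^1*11^1*17^1*50111^1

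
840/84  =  10  =  10.00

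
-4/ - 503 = 4/503 =0.01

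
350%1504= 350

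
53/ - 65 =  - 1+12/65 =- 0.82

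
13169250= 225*58530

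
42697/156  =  42697/156 =273.70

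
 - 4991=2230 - 7221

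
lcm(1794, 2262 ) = 52026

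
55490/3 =18496+2/3 = 18496.67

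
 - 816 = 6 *(-136 ) 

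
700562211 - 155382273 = 545179938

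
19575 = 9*2175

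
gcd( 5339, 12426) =19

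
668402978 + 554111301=1222514279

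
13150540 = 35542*370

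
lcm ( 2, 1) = 2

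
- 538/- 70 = 7 + 24/35 = 7.69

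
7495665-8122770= - 627105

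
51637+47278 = 98915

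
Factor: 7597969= 1399^1 * 5431^1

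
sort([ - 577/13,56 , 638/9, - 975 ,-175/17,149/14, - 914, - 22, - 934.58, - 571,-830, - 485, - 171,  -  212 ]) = [  -  975, - 934.58, - 914 , - 830,-571, - 485, - 212, - 171, - 577/13, -22 , - 175/17,  149/14, 56 , 638/9 ]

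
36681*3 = 110043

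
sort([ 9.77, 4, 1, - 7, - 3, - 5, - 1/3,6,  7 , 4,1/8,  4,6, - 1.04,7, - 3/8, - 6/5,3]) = [ - 7, - 5, - 3 ,  -  6/5, - 1.04, - 3/8, - 1/3 , 1/8, 1, 3,  4, 4,4,6, 6, 7,7, 9.77] 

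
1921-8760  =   - 6839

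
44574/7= 44574/7 =6367.71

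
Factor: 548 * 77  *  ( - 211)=-8903356=- 2^2*7^1 *11^1 *137^1*211^1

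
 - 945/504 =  - 2 + 1/8 = - 1.88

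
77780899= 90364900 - 12584001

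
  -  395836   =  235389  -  631225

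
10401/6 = 1733 + 1/2= 1733.50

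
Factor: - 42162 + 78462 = 36300 = 2^2*3^1*5^2*11^2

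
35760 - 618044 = -582284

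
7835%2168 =1331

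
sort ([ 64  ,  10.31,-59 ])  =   [-59, 10.31, 64]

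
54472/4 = 13618 = 13618.00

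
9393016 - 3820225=5572791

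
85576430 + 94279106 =179855536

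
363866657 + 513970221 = 877836878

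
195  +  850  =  1045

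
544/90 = 6 + 2/45 = 6.04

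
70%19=13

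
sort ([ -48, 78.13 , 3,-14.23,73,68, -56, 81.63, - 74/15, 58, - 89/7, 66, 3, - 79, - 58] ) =[-79,-58, - 56 , - 48, - 14.23,-89/7, - 74/15,  3,3,58,66,68, 73, 78.13, 81.63]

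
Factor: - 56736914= -2^1*13^1*73^1* 167^1*179^1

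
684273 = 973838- 289565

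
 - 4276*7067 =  - 30218492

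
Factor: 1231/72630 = 2^( - 1 )*3^( - 3 )* 5^( - 1)*269^ ( - 1 )* 1231^1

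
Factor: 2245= 5^1*449^1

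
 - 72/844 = - 18/211 = - 0.09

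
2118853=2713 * 781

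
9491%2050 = 1291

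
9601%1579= 127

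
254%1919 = 254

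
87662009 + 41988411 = 129650420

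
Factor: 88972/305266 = 2^1*29^1*199^(-1) = 58/199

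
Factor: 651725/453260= 995/692= 2^( - 2)*5^1*173^( - 1)*199^1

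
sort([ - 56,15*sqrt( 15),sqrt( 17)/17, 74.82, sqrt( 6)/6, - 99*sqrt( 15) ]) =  [-99*sqrt( 15 ),-56, sqrt( 17)/17, sqrt(6)/6,  15*sqrt( 15 ), 74.82 ]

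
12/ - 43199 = -1 + 43187/43199 =- 0.00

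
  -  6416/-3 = 6416/3 =2138.67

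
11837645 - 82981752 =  - 71144107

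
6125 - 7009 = -884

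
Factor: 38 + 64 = 2^1*3^1*17^1  =  102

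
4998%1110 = 558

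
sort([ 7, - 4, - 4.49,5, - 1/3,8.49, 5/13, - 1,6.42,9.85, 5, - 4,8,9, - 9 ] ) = [-9, - 4.49, - 4, - 4, - 1, - 1/3,5/13,5,5, 6.42,7, 8,8.49,9,9.85]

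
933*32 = 29856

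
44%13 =5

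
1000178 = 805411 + 194767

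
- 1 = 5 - 6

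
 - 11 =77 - 88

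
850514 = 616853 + 233661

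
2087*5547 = 11576589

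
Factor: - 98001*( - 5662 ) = 2^1*3^2*19^1*149^1 * 10889^1 = 554881662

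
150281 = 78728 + 71553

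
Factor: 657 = 3^2 * 73^1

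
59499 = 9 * 6611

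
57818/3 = 57818/3 = 19272.67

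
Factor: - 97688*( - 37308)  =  2^5*3^1*3109^1*12211^1= 3644543904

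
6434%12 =2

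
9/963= 1/107 = 0.01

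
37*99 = 3663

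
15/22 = 15/22 = 0.68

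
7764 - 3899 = 3865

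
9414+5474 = 14888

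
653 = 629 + 24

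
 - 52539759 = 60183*( - 873 ) 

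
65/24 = 65/24 = 2.71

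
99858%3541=710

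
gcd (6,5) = 1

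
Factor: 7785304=2^3 *73^1*13331^1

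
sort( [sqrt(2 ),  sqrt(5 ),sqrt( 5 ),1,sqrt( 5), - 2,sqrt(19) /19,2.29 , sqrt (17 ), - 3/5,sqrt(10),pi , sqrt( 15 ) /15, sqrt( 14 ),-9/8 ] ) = [ - 2, - 9/8,-3/5,sqrt(19 ) /19,sqrt( 15)/15 , 1,sqrt (2), sqrt(  5 ),sqrt(5 ),sqrt ( 5 ), 2.29 , pi, sqrt( 10),sqrt(14), sqrt( 17 )]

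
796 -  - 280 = 1076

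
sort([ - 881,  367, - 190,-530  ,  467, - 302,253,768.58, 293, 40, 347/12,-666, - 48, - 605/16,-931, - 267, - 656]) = [ - 931, - 881, - 666, - 656, - 530, -302, - 267 , - 190,  -  48, - 605/16,347/12, 40, 253,293, 367,467,768.58] 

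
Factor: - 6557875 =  - 5^3*23^1  *  2281^1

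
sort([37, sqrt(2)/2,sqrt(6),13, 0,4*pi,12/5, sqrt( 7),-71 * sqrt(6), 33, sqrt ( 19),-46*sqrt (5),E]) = [ - 71*sqrt(6)  ,  -  46*sqrt(5 ), 0,  sqrt(2)/2, 12/5 , sqrt(6),sqrt( 7), E, sqrt(19),4*pi, 13, 33,37]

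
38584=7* 5512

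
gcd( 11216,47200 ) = 16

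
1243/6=1243/6=207.17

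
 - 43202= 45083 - 88285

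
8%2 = 0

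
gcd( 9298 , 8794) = 2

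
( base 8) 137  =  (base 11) 87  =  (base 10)95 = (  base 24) 3n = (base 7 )164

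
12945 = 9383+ 3562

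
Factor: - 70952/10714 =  - 2^2 * 7^2*11^( - 1)*181^1 * 487^( - 1) = -35476/5357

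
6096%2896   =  304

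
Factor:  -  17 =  - 17^1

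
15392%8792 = 6600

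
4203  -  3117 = 1086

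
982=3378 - 2396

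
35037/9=3893 = 3893.00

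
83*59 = 4897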